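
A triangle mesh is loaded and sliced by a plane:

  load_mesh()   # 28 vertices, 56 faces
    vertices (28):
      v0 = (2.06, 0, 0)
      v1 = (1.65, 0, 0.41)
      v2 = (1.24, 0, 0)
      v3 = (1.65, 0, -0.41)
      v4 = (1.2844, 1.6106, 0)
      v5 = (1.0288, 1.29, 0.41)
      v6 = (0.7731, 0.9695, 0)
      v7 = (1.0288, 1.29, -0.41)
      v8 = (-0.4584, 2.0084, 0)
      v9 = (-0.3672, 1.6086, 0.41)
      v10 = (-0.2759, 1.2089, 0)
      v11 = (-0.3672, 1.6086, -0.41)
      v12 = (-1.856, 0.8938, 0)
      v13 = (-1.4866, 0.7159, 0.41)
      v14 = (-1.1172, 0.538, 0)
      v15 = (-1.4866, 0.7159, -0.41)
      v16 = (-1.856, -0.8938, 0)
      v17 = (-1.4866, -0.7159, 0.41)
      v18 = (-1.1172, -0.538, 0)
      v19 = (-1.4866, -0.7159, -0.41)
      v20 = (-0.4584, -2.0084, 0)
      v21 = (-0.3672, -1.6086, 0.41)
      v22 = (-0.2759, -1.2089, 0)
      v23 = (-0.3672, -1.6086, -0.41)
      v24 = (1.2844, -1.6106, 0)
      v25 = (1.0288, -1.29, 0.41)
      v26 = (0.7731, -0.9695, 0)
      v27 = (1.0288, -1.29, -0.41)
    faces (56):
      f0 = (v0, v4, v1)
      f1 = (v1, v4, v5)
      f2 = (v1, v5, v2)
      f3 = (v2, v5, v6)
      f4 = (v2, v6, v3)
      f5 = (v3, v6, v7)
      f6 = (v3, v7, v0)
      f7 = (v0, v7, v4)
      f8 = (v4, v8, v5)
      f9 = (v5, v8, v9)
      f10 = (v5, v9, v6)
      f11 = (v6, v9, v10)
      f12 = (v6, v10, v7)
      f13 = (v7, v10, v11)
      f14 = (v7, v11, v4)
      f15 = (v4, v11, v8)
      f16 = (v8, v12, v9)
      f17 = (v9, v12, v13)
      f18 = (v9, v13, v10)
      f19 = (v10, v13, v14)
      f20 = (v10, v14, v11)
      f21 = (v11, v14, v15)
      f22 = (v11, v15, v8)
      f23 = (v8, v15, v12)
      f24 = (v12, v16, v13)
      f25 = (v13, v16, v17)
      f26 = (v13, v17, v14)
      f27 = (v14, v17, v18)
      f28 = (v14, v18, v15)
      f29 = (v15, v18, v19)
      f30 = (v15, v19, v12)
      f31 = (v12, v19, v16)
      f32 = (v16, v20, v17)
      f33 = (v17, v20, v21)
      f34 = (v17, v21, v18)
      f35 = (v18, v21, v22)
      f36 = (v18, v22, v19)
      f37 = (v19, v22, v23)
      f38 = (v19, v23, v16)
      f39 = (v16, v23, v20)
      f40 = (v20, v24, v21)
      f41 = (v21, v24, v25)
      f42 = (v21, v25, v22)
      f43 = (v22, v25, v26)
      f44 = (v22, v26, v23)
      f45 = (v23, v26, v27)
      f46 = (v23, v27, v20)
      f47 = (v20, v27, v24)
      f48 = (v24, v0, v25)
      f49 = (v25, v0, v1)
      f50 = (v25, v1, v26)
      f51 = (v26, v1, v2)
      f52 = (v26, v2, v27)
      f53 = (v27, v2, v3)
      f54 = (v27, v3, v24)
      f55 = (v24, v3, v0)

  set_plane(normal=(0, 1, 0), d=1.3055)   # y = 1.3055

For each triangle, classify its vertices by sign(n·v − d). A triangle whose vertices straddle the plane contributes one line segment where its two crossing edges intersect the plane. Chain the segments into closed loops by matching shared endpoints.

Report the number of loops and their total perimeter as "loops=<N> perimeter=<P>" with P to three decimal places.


Straddling triangles (16 of 56):
  (v0,v4,v1) [-+-] → (1.43132, 1.3055, 0)–(1.35366, 1.3055, 0.0776673)  len=0.1098
  (v1,v4,v5) [-+-] → (1.35366, 1.3055, 0.0776673)–(1.04116, 1.3055, 0.390178)  len=0.4419
  (v0,v7,v4) [--+] → (1.04116, 1.3055, -0.390178)–(1.43132, 1.3055, 0)  len=0.5518
  (v4,v8,v5) [++-] → (0.996713, 1.3055, 0.401154)–(1.04116, 1.3055, 0.390178)  len=0.0458
  (v5,v8,v9) [-++] → (0.996713, 1.3055, 0.401154)–(0.960884, 1.3055, 0.41)  len=0.0369
  (v5,v9,v6) [-+-] → (0.960884, 1.3055, 0.41)–(0.173599, 1.3055, 0.215553)  len=0.8109
  (v6,v9,v10) [-+-] → (0.173599, 1.3055, 0.215553)–(-0.297965, 1.3055, 0.0990893)  len=0.4857
  (v7,v10,v11) [--+] → (-0.297965, 1.3055, -0.0990893)–(0.960884, 1.3055, -0.41)  len=1.2967
  (v7,v11,v4) [-++] → (0.960884, 1.3055, -0.41)–(1.04116, 1.3055, -0.390178)  len=0.0827
  (v8,v12,v9) [+-+] → (-1.33977, 1.3055, 0)–(-0.998503, 1.3055, 0.236146)  len=0.4150
  (v9,v12,v13) [+--] → (-0.998503, 1.3055, 0.236146)–(-0.747272, 1.3055, 0.41)  len=0.3055
  (v9,v13,v10) [+--] → (-0.747272, 1.3055, 0.41)–(-0.297965, 1.3055, 0.0990893)  len=0.5464
  (v10,v14,v11) [--+] → (-0.579534, 1.3055, -0.293924)–(-0.297965, 1.3055, -0.0990893)  len=0.3424
  (v11,v14,v15) [+--] → (-0.579534, 1.3055, -0.293924)–(-0.747272, 1.3055, -0.41)  len=0.2040
  (v11,v15,v8) [+-+] → (-0.747272, 1.3055, -0.41)–(-1.01757, 1.3055, -0.22297)  len=0.3287
  (v8,v15,v12) [+--] → (-1.01757, 1.3055, -0.22297)–(-1.33977, 1.3055, 0)  len=0.3918

Chained into 1 loop(s):
  loop 1: 16 segments, perimeter = 6.3961
Total perimeter = 6.396

loops=1 perimeter=6.396


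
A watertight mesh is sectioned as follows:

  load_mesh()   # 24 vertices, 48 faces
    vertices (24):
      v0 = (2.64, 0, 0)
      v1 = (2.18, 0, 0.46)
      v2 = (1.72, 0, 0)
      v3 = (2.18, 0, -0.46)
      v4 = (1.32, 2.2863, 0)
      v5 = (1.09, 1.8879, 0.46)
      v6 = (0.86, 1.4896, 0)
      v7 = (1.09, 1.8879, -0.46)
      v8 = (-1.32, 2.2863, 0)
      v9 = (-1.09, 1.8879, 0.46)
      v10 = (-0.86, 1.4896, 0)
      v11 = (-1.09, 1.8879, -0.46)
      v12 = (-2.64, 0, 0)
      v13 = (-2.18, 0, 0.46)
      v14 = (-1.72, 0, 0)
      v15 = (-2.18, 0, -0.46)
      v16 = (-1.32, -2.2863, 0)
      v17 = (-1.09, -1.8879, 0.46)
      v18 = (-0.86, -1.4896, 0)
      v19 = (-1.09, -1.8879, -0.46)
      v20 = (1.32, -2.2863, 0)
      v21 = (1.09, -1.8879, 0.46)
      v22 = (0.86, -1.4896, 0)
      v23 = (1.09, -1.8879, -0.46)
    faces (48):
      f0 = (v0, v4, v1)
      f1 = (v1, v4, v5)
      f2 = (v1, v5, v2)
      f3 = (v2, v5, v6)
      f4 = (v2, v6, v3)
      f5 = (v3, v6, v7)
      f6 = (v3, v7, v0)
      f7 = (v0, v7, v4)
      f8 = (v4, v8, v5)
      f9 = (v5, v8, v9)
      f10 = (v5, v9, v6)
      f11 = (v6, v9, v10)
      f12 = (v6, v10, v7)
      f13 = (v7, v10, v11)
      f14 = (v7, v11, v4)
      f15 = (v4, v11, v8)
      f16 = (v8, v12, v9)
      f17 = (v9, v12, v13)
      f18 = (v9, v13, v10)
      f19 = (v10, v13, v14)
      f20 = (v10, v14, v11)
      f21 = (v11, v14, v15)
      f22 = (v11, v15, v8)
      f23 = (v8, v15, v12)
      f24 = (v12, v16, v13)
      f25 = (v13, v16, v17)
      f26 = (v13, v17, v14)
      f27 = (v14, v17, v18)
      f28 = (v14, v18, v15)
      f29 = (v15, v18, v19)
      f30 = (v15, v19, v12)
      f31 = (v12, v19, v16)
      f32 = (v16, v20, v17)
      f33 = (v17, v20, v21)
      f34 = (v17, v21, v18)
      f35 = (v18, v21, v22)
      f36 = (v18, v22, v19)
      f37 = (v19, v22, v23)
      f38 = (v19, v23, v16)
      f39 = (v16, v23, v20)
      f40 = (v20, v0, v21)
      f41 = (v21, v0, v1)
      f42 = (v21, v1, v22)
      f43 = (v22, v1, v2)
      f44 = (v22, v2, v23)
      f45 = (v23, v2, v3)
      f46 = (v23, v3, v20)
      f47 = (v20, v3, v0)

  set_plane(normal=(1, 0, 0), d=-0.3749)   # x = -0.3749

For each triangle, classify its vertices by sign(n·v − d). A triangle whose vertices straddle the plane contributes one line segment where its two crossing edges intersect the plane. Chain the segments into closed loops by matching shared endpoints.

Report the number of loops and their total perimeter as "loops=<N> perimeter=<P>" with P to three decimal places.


Straddling triangles (16 of 48):
  (v4,v8,v5) [+-+] → (-0.3749, 2.2863, 0)–(-0.3749, 2.13006, 0.180393)  len=0.2386
  (v5,v8,v9) [+--] → (-0.3749, 2.13006, 0.180393)–(-0.3749, 1.8879, 0.46)  len=0.3699
  (v5,v9,v6) [+-+] → (-0.3749, 1.8879, 0.46)–(-0.3749, 1.74184, 0.29131)  len=0.2231
  (v6,v9,v10) [+--] → (-0.3749, 1.74184, 0.29131)–(-0.3749, 1.4896, 0)  len=0.3853
  (v6,v10,v7) [+-+] → (-0.3749, 1.4896, 0)–(-0.3749, 1.58868, -0.114434)  len=0.1514
  (v7,v10,v11) [+--] → (-0.3749, 1.58868, -0.114434)–(-0.3749, 1.8879, -0.46)  len=0.4571
  (v7,v11,v4) [+-+] → (-0.3749, 1.8879, -0.46)–(-0.3749, 2.00611, -0.323508)  len=0.1806
  (v4,v11,v8) [+--] → (-0.3749, 2.00611, -0.323508)–(-0.3749, 2.2863, 0)  len=0.4280
  (v16,v20,v17) [-+-] → (-0.3749, -2.2863, 0)–(-0.3749, -2.00611, 0.323508)  len=0.4280
  (v17,v20,v21) [-++] → (-0.3749, -2.00611, 0.323508)–(-0.3749, -1.8879, 0.46)  len=0.1806
  (v17,v21,v18) [-+-] → (-0.3749, -1.8879, 0.46)–(-0.3749, -1.58868, 0.114434)  len=0.4571
  (v18,v21,v22) [-++] → (-0.3749, -1.58868, 0.114434)–(-0.3749, -1.4896, 0)  len=0.1514
  (v18,v22,v19) [-+-] → (-0.3749, -1.4896, 0)–(-0.3749, -1.74184, -0.29131)  len=0.3853
  (v19,v22,v23) [-++] → (-0.3749, -1.74184, -0.29131)–(-0.3749, -1.8879, -0.46)  len=0.2231
  (v19,v23,v16) [-+-] → (-0.3749, -1.8879, -0.46)–(-0.3749, -2.13006, -0.180393)  len=0.3699
  (v16,v23,v20) [-++] → (-0.3749, -2.13006, -0.180393)–(-0.3749, -2.2863, 0)  len=0.2386

Chained into 2 loop(s):
  loop 1: 8 segments, perimeter = 2.4340
  loop 2: 8 segments, perimeter = 2.4340
Total perimeter = 4.868

loops=2 perimeter=4.868


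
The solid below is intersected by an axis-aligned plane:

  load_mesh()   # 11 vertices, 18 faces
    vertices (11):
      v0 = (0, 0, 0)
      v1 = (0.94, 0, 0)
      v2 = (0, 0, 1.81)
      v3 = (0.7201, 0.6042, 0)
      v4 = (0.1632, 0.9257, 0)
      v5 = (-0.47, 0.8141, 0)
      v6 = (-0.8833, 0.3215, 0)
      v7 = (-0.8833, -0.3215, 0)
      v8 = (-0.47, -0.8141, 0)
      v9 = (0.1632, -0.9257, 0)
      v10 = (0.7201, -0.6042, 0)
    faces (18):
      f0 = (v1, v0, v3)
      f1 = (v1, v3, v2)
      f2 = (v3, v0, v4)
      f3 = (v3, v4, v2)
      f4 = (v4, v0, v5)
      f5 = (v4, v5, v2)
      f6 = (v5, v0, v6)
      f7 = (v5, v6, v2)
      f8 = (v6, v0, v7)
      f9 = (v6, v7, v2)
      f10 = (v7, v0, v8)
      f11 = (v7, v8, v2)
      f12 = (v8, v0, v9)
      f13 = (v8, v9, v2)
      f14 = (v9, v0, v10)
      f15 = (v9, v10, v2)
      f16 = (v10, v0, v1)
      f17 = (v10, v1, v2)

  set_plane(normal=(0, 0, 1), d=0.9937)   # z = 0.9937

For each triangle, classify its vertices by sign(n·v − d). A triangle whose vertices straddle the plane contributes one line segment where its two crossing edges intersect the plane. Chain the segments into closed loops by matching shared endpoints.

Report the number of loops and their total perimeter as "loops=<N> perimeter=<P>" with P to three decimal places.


Straddling triangles (9 of 18):
  (v1,v3,v2) [--+] → (0.324761, 0.272491, 0.9937)–(0.423935, 0, 0.9937)  len=0.2900
  (v3,v4,v2) [--+] → (0.0736023, 0.417486, 0.9937)–(0.324761, 0.272491, 0.9937)  len=0.2900
  (v4,v5,v2) [--+] → (-0.211967, 0.367155, 0.9937)–(0.0736023, 0.417486, 0.9937)  len=0.2900
  (v5,v6,v2) [--+] → (-0.398363, 0.144995, 0.9937)–(-0.211967, 0.367155, 0.9937)  len=0.2900
  (v6,v7,v2) [--+] → (-0.398363, -0.144995, 0.9937)–(-0.398363, 0.144995, 0.9937)  len=0.2900
  (v7,v8,v2) [--+] → (-0.211967, -0.367155, 0.9937)–(-0.398363, -0.144995, 0.9937)  len=0.2900
  (v8,v9,v2) [--+] → (0.0736023, -0.417486, 0.9937)–(-0.211967, -0.367155, 0.9937)  len=0.2900
  (v9,v10,v2) [--+] → (0.324761, -0.272491, 0.9937)–(0.0736023, -0.417486, 0.9937)  len=0.2900
  (v10,v1,v2) [--+] → (0.423935, 0, 0.9937)–(0.324761, -0.272491, 0.9937)  len=0.2900

Chained into 1 loop(s):
  loop 1: 9 segments, perimeter = 2.6099
Total perimeter = 2.610

loops=1 perimeter=2.610


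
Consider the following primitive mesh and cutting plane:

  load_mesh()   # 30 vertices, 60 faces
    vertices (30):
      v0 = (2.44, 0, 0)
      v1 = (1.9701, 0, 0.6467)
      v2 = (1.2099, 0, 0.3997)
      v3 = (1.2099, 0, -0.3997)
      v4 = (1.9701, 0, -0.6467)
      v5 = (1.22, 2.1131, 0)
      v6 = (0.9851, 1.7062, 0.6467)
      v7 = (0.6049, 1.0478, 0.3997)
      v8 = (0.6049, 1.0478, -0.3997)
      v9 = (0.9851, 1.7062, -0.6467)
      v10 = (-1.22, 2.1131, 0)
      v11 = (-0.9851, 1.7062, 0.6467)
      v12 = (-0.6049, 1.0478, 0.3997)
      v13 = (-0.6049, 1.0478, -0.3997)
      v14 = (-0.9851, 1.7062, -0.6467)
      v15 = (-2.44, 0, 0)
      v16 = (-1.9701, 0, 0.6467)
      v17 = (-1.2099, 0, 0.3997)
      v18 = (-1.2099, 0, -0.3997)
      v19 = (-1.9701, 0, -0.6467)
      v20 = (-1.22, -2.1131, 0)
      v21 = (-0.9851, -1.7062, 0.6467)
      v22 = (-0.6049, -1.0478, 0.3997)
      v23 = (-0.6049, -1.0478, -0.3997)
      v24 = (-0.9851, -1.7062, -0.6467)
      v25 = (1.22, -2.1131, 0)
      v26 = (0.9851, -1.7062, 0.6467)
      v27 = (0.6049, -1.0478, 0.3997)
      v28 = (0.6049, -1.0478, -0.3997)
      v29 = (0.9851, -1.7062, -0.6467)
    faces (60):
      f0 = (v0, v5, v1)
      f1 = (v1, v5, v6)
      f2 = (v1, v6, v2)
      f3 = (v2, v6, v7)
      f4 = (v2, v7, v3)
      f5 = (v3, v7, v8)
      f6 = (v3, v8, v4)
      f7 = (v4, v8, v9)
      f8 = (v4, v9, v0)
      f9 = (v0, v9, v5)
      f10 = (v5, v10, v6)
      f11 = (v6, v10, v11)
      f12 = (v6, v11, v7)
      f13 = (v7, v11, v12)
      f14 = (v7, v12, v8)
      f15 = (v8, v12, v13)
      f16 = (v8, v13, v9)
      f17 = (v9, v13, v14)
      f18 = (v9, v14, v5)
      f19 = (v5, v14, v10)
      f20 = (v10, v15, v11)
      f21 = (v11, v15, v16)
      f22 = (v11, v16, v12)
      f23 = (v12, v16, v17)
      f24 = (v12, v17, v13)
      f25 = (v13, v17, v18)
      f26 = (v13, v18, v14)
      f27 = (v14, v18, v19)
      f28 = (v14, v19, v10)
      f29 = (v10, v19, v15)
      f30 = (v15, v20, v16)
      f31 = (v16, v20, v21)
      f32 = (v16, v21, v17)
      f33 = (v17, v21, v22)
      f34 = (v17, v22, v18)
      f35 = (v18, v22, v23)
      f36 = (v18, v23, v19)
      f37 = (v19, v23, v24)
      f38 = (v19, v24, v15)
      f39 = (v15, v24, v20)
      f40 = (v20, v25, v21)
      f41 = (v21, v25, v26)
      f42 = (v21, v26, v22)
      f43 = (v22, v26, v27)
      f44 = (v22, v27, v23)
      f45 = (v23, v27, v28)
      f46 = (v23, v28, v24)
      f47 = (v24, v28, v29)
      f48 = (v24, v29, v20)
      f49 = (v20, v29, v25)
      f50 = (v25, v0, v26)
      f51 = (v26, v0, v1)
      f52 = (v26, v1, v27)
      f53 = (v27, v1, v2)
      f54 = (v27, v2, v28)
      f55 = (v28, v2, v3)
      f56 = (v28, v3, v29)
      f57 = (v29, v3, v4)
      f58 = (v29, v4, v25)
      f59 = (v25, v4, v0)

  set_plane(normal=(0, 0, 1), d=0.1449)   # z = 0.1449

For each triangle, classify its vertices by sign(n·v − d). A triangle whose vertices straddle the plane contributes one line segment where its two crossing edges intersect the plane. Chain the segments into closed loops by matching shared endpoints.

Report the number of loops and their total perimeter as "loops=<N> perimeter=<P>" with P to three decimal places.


loops=2 perimeter=21.268

Straddling triangles (24 of 60):
  (v0,v5,v1) [--+] → (1.38807, 1.63964, 0.1449)–(2.33471, 0, 0.1449)  len=1.8933
  (v1,v5,v6) [+-+] → (1.38807, 1.63964, 0.1449)–(1.16737, 2.02193, 0.1449)  len=0.4414
  (v2,v7,v3) [++-] → (0.797737, 0.713825, 0.1449)–(1.2099, 0, 0.1449)  len=0.8243
  (v3,v7,v8) [-+-] → (0.797737, 0.713825, 0.1449)–(0.6049, 1.0478, 0.1449)  len=0.3856
  (v5,v10,v6) [--+] → (-0.725924, 2.02193, 0.1449)–(1.16737, 2.02193, 0.1449)  len=1.8933
  (v6,v10,v11) [+-+] → (-0.725924, 2.02193, 0.1449)–(-1.16737, 2.02193, 0.1449)  len=0.4414
  (v7,v12,v8) [++-] → (-0.219289, 1.0478, 0.1449)–(0.6049, 1.0478, 0.1449)  len=0.8242
  (v8,v12,v13) [-+-] → (-0.219289, 1.0478, 0.1449)–(-0.6049, 1.0478, 0.1449)  len=0.3856
  (v10,v15,v11) [--+] → (-2.11401, 0.382292, 0.1449)–(-1.16737, 2.02193, 0.1449)  len=1.8933
  (v11,v15,v16) [+-+] → (-2.11401, 0.382292, 0.1449)–(-2.33471, 0, 0.1449)  len=0.4414
  (v12,v17,v13) [++-] → (-1.01706, 0.333975, 0.1449)–(-0.6049, 1.0478, 0.1449)  len=0.8243
  (v13,v17,v18) [-+-] → (-1.01706, 0.333975, 0.1449)–(-1.2099, 0, 0.1449)  len=0.3856
  (v15,v20,v16) [--+] → (-1.38807, -1.63964, 0.1449)–(-2.33471, 0, 0.1449)  len=1.8933
  (v16,v20,v21) [+-+] → (-1.38807, -1.63964, 0.1449)–(-1.16737, -2.02193, 0.1449)  len=0.4414
  (v17,v22,v18) [++-] → (-0.797737, -0.713825, 0.1449)–(-1.2099, 0, 0.1449)  len=0.8243
  (v18,v22,v23) [-+-] → (-0.797737, -0.713825, 0.1449)–(-0.6049, -1.0478, 0.1449)  len=0.3856
  (v20,v25,v21) [--+] → (0.725924, -2.02193, 0.1449)–(-1.16737, -2.02193, 0.1449)  len=1.8933
  (v21,v25,v26) [+-+] → (0.725924, -2.02193, 0.1449)–(1.16737, -2.02193, 0.1449)  len=0.4414
  (v22,v27,v23) [++-] → (0.219289, -1.0478, 0.1449)–(-0.6049, -1.0478, 0.1449)  len=0.8242
  (v23,v27,v28) [-+-] → (0.219289, -1.0478, 0.1449)–(0.6049, -1.0478, 0.1449)  len=0.3856
  (v25,v0,v26) [--+] → (2.11401, -0.382292, 0.1449)–(1.16737, -2.02193, 0.1449)  len=1.8933
  (v26,v0,v1) [+-+] → (2.11401, -0.382292, 0.1449)–(2.33471, 0, 0.1449)  len=0.4414
  (v27,v2,v28) [++-] → (1.01706, -0.333975, 0.1449)–(0.6049, -1.0478, 0.1449)  len=0.8243
  (v28,v2,v3) [-+-] → (1.01706, -0.333975, 0.1449)–(1.2099, 0, 0.1449)  len=0.3856

Chained into 2 loop(s):
  loop 1: 12 segments, perimeter = 14.0083
  loop 2: 12 segments, perimeter = 7.2593
Total perimeter = 21.268


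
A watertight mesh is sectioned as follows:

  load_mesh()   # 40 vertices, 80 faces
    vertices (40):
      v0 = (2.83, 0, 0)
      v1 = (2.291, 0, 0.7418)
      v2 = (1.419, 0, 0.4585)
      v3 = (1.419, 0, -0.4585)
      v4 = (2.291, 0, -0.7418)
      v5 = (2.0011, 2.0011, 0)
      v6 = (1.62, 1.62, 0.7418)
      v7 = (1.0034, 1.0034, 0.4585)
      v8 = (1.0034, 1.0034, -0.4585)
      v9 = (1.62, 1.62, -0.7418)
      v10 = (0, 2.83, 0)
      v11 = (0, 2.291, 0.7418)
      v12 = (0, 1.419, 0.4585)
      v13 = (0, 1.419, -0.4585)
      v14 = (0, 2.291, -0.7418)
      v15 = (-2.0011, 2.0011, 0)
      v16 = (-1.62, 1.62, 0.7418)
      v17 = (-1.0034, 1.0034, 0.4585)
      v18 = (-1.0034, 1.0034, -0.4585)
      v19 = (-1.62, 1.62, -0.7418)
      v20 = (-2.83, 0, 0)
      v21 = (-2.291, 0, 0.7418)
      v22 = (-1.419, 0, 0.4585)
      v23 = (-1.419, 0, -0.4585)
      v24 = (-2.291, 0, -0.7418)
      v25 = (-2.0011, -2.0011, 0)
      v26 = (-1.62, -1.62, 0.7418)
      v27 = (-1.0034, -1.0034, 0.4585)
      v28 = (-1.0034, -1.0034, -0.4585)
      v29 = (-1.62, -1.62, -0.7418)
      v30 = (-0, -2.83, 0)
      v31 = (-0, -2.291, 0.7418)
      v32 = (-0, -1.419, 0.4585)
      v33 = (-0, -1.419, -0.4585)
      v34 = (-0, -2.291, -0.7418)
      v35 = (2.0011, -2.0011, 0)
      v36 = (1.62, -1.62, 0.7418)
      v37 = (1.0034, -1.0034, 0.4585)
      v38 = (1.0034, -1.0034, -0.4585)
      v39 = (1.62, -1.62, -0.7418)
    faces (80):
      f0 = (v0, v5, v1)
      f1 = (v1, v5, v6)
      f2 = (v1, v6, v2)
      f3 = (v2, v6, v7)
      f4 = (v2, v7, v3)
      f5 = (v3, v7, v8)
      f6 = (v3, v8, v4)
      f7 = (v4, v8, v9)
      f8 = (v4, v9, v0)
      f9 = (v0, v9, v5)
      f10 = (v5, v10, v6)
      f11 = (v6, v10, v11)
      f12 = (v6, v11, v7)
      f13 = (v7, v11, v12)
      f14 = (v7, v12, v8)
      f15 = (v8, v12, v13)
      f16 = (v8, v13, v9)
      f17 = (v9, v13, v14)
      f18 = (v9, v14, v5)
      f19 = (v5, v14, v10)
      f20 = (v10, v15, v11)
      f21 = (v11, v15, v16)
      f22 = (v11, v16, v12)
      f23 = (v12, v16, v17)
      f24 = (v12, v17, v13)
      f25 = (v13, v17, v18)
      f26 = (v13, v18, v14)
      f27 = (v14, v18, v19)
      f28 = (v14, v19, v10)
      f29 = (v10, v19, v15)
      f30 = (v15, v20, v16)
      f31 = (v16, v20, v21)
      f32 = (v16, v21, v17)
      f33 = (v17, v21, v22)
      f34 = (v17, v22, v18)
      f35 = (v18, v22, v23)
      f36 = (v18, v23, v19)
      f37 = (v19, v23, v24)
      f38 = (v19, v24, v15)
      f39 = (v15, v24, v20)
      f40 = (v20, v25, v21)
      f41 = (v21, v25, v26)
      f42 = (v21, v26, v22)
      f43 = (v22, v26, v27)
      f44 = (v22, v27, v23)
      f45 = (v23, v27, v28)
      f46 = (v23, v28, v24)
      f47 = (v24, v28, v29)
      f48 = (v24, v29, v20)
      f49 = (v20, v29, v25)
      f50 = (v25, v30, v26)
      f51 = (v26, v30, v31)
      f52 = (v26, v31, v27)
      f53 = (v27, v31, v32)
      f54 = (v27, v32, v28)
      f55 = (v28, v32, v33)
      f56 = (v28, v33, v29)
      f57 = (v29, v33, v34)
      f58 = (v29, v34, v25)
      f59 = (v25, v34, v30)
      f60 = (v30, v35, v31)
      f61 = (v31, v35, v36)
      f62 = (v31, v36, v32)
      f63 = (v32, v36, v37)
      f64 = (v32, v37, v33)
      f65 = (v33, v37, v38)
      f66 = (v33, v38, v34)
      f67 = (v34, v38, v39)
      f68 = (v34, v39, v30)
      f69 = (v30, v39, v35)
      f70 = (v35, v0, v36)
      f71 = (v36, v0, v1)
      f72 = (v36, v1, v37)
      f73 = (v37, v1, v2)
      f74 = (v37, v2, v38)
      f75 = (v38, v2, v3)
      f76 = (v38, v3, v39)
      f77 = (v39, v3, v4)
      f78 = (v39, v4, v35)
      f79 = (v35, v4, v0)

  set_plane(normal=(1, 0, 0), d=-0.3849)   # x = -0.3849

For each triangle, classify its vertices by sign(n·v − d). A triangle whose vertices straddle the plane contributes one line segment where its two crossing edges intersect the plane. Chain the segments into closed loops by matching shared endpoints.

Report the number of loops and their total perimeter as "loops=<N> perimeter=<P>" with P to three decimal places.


loops=2 perimeter=9.169

Straddling triangles (20 of 80):
  (v10,v15,v11) [+-+] → (-0.3849, 2.67057, 0)–(-0.3849, 2.23524, 0.599119)  len=0.7406
  (v11,v15,v16) [+--] → (-0.3849, 2.23524, 0.599119)–(-0.3849, 2.13158, 0.7418)  len=0.1764
  (v11,v16,v12) [+-+] → (-0.3849, 2.13158, 0.7418)–(-0.3849, 1.46676, 0.52581)  len=0.6990
  (v12,v16,v17) [+--] → (-0.3849, 1.46676, 0.52581)–(-0.3849, 1.25958, 0.4585)  len=0.2178
  (v12,v17,v13) [+-+] → (-0.3849, 1.25958, 0.4585)–(-0.3849, 1.25958, -0.106743)  len=0.5652
  (v13,v17,v18) [+--] → (-0.3849, 1.25958, -0.106743)–(-0.3849, 1.25958, -0.4585)  len=0.3518
  (v13,v18,v14) [+-+] → (-0.3849, 1.25958, -0.4585)–(-0.3849, 1.79708, -0.633127)  len=0.5652
  (v14,v18,v19) [+--] → (-0.3849, 1.79708, -0.633127)–(-0.3849, 2.13158, -0.7418)  len=0.3517
  (v14,v19,v10) [+-+] → (-0.3849, 2.13158, -0.7418)–(-0.3849, 2.54251, -0.176246)  len=0.6991
  (v10,v19,v15) [+--] → (-0.3849, 2.54251, -0.176246)–(-0.3849, 2.67057, 0)  len=0.2179
  (v25,v30,v26) [-+-] → (-0.3849, -2.67057, 0)–(-0.3849, -2.54251, 0.176246)  len=0.2179
  (v26,v30,v31) [-++] → (-0.3849, -2.54251, 0.176246)–(-0.3849, -2.13158, 0.7418)  len=0.6991
  (v26,v31,v27) [-+-] → (-0.3849, -2.13158, 0.7418)–(-0.3849, -1.79708, 0.633127)  len=0.3517
  (v27,v31,v32) [-++] → (-0.3849, -1.79708, 0.633127)–(-0.3849, -1.25958, 0.4585)  len=0.5652
  (v27,v32,v28) [-+-] → (-0.3849, -1.25958, 0.4585)–(-0.3849, -1.25958, 0.106743)  len=0.3518
  (v28,v32,v33) [-++] → (-0.3849, -1.25958, 0.106743)–(-0.3849, -1.25958, -0.4585)  len=0.5652
  (v28,v33,v29) [-+-] → (-0.3849, -1.25958, -0.4585)–(-0.3849, -1.46676, -0.52581)  len=0.2178
  (v29,v33,v34) [-++] → (-0.3849, -1.46676, -0.52581)–(-0.3849, -2.13158, -0.7418)  len=0.6990
  (v29,v34,v25) [-+-] → (-0.3849, -2.13158, -0.7418)–(-0.3849, -2.23524, -0.599119)  len=0.1764
  (v25,v34,v30) [-++] → (-0.3849, -2.23524, -0.599119)–(-0.3849, -2.67057, 0)  len=0.7406

Chained into 2 loop(s):
  loop 1: 10 segments, perimeter = 4.5846
  loop 2: 10 segments, perimeter = 4.5846
Total perimeter = 9.169


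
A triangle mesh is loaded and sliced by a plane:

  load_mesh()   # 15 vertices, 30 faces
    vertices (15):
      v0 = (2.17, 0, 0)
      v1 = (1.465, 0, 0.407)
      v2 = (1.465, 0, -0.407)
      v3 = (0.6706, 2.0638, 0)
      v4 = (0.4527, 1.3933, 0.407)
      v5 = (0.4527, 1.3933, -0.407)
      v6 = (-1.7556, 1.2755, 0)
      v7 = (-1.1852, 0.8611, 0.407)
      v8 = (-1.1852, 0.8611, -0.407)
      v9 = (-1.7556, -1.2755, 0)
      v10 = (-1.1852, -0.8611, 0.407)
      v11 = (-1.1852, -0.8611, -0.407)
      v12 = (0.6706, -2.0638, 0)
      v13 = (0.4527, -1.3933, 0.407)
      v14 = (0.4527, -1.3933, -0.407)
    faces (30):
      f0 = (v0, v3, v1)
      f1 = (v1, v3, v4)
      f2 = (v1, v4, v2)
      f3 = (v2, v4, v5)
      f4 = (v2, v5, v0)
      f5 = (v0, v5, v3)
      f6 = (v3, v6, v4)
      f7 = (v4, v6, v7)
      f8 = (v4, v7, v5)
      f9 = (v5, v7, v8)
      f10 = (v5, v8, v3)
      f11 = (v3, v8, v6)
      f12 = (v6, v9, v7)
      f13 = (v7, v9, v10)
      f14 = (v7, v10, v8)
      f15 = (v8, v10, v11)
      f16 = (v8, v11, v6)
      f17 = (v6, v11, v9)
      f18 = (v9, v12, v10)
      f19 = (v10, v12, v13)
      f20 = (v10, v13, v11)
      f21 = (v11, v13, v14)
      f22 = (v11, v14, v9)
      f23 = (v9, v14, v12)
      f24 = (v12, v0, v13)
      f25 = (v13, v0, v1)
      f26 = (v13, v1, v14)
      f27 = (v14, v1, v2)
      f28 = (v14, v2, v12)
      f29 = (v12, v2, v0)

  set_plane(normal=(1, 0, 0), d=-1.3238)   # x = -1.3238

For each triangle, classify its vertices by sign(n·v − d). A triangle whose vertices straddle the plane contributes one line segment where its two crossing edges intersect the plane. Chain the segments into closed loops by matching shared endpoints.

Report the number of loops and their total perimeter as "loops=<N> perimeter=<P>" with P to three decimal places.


Straddling triangles (10 of 30):
  (v3,v6,v4) [+-+] → (-1.3238, 1.4158, 0)–(-1.3238, 1.29853, 0.0795828)  len=0.1417
  (v4,v6,v7) [+-+] → (-1.3238, 1.29853, 0.0795828)–(-1.3238, 0.961794, 0.308104)  len=0.4070
  (v3,v8,v6) [++-] → (-1.3238, 0.961794, -0.308104)–(-1.3238, 1.4158, 0)  len=0.5487
  (v6,v9,v7) [--+] → (-1.3238, 0.341933, 0.308104)–(-1.3238, 0.961794, 0.308104)  len=0.6199
  (v7,v9,v10) [+-+] → (-1.3238, 0.341933, 0.308104)–(-1.3238, -0.961794, 0.308104)  len=1.3037
  (v8,v11,v6) [++-] → (-1.3238, -0.341933, -0.308104)–(-1.3238, 0.961794, -0.308104)  len=1.3037
  (v6,v11,v9) [-+-] → (-1.3238, -0.341933, -0.308104)–(-1.3238, -0.961794, -0.308104)  len=0.6199
  (v9,v12,v10) [-++] → (-1.3238, -1.4158, 0)–(-1.3238, -0.961794, 0.308104)  len=0.5487
  (v11,v14,v9) [++-] → (-1.3238, -1.29853, -0.0795828)–(-1.3238, -0.961794, -0.308104)  len=0.4070
  (v9,v14,v12) [-++] → (-1.3238, -1.29853, -0.0795828)–(-1.3238, -1.4158, 0)  len=0.1417

Chained into 1 loop(s):
  loop 1: 10 segments, perimeter = 6.0419
Total perimeter = 6.042

loops=1 perimeter=6.042


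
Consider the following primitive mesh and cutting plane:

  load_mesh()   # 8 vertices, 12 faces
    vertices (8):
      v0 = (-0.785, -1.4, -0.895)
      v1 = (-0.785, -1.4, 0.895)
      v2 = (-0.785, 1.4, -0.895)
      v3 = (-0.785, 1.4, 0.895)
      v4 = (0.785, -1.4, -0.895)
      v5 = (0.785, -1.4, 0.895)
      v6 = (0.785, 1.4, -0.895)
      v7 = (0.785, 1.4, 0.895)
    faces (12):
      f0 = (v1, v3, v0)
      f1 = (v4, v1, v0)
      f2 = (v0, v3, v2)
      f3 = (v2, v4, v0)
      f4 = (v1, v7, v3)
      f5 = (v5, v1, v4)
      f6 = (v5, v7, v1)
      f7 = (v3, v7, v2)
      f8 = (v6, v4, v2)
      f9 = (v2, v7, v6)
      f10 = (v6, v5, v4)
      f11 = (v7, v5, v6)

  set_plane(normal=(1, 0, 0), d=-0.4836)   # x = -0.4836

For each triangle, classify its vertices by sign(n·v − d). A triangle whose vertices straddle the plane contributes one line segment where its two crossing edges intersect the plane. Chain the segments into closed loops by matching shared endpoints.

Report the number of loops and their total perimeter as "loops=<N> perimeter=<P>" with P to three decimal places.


loops=1 perimeter=9.180

Straddling triangles (8 of 12):
  (v4,v1,v0) [+--] → (-0.4836, -1.4, 0.551366)–(-0.4836, -1.4, -0.895)  len=1.4464
  (v2,v4,v0) [-+-] → (-0.4836, 0.862471, -0.895)–(-0.4836, -1.4, -0.895)  len=2.2625
  (v1,v7,v3) [-+-] → (-0.4836, -0.862471, 0.895)–(-0.4836, 1.4, 0.895)  len=2.2625
  (v5,v1,v4) [+-+] → (-0.4836, -1.4, 0.895)–(-0.4836, -1.4, 0.551366)  len=0.3436
  (v5,v7,v1) [++-] → (-0.4836, -0.862471, 0.895)–(-0.4836, -1.4, 0.895)  len=0.5375
  (v3,v7,v2) [-+-] → (-0.4836, 1.4, 0.895)–(-0.4836, 1.4, -0.551366)  len=1.4464
  (v6,v4,v2) [++-] → (-0.4836, 0.862471, -0.895)–(-0.4836, 1.4, -0.895)  len=0.5375
  (v2,v7,v6) [-++] → (-0.4836, 1.4, -0.551366)–(-0.4836, 1.4, -0.895)  len=0.3436

Chained into 1 loop(s):
  loop 1: 8 segments, perimeter = 9.1800
Total perimeter = 9.180


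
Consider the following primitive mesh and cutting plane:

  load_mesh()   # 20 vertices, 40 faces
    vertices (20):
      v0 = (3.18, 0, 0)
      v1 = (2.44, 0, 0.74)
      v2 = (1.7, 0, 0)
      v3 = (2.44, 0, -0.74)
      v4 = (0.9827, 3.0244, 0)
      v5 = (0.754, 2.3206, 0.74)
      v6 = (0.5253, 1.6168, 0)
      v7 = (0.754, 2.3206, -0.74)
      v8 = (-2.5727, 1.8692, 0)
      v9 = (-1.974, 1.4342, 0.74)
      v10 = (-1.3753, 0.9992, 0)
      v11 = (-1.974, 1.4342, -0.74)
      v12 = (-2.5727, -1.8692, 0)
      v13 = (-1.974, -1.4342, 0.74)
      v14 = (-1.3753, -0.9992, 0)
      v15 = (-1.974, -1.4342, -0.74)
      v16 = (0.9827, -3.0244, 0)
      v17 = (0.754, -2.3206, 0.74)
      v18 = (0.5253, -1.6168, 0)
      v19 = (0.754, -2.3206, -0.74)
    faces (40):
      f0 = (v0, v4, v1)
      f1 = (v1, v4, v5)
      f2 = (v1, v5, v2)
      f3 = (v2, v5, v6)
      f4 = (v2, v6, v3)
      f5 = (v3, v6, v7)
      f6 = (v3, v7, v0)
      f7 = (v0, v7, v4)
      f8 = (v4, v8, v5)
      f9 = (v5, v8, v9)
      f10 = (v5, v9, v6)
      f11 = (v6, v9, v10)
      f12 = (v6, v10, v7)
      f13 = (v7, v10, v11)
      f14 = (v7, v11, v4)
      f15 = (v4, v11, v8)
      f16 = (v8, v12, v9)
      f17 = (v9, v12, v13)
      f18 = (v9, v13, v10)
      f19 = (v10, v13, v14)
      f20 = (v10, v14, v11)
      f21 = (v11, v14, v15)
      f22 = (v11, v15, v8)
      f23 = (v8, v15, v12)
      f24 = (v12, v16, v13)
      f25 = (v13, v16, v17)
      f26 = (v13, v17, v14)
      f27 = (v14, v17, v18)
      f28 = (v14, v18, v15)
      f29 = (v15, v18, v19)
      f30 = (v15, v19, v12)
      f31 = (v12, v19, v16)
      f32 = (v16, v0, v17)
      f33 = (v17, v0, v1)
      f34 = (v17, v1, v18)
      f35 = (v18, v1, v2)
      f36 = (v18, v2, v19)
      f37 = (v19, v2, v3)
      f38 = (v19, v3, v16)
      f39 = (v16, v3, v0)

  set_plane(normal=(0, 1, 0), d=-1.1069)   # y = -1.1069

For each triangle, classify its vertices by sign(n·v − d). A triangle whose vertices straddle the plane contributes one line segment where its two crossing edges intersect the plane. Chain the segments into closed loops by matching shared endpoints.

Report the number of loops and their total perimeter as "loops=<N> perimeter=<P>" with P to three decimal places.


Straddling triangles (18 of 40):
  (v8,v12,v9) [+-+] → (-2.5727, -1.1069, 0)–(-2.43454, -1.1069, 0.170764)  len=0.2197
  (v9,v12,v13) [+--] → (-2.43454, -1.1069, 0.170764)–(-1.974, -1.1069, 0.74)  len=0.7322
  (v9,v13,v10) [+-+] → (-1.974, -1.1069, 0.74)–(-1.89347, -1.1069, 0.640468)  len=0.1280
  (v10,v13,v14) [+-+] → (-1.89347, -1.1069, 0.640468)–(-1.52353, -1.1069, 0.183214)  len=0.5882
  (v11,v14,v15) [++-] → (-1.52353, -1.1069, -0.183214)–(-1.974, -1.1069, -0.74)  len=0.7162
  (v11,v15,v8) [+-+] → (-1.974, -1.1069, -0.74)–(-2.03332, -1.1069, -0.666681)  len=0.0943
  (v8,v15,v12) [+--] → (-2.03332, -1.1069, -0.666681)–(-2.5727, -1.1069, 0)  len=0.8576
  (v13,v17,v14) [--+] → (-1.20175, -1.1069, 0.0603133)–(-1.52353, -1.1069, 0.183214)  len=0.3444
  (v14,v17,v18) [+--] → (-1.20175, -1.1069, 0.0603133)–(-1.04386, -1.1069, 0)  len=0.1690
  (v14,v18,v15) [+--] → (-1.04386, -1.1069, 0)–(-1.52353, -1.1069, -0.183214)  len=0.5135
  (v16,v0,v17) [-+-] → (2.37581, -1.1069, 0)–(2.02283, -1.1069, 0.352972)  len=0.4992
  (v17,v0,v1) [-++] → (2.02283, -1.1069, 0.352972)–(1.6358, -1.1069, 0.74)  len=0.5473
  (v17,v1,v18) [-+-] → (1.6358, -1.1069, 0.74)–(1.12915, -1.1069, 0.233378)  len=0.7165
  (v18,v1,v2) [-++] → (1.12915, -1.1069, 0.233378)–(0.895772, -1.1069, 0)  len=0.3300
  (v18,v2,v19) [-+-] → (0.895772, -1.1069, 0)–(1.24877, -1.1069, -0.352972)  len=0.4992
  (v19,v2,v3) [-++] → (1.24877, -1.1069, -0.352972)–(1.6358, -1.1069, -0.74)  len=0.5473
  (v19,v3,v16) [-+-] → (1.6358, -1.1069, -0.74)–(1.90664, -1.1069, -0.469167)  len=0.3830
  (v16,v3,v0) [-++] → (1.90664, -1.1069, -0.469167)–(2.37581, -1.1069, 0)  len=0.6635

Chained into 2 loop(s):
  loop 1: 10 segments, perimeter = 4.3630
  loop 2: 8 segments, perimeter = 4.1861
Total perimeter = 8.549

loops=2 perimeter=8.549


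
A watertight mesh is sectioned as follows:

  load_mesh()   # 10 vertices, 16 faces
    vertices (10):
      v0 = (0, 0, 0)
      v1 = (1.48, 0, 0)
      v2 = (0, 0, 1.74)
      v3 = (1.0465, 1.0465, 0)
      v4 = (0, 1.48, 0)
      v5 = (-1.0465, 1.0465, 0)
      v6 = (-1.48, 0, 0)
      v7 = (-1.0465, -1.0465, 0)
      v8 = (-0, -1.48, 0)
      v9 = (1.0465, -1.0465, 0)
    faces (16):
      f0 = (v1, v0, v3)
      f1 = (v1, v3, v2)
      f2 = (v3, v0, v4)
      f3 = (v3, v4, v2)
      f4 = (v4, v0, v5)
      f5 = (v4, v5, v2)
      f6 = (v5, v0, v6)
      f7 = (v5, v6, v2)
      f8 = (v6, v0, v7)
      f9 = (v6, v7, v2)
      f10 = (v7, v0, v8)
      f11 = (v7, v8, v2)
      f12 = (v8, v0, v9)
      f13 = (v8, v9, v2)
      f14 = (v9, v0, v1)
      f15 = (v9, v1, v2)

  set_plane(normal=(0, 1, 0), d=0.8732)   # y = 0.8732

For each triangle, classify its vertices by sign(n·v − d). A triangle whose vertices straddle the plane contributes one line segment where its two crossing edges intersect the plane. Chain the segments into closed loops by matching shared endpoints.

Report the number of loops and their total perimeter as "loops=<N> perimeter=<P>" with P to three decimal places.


loops=1 perimeter=4.936

Straddling triangles (8 of 16):
  (v1,v0,v3) [--+] → (0.8732, 0.8732, 0)–(1.11829, 0.8732, 0)  len=0.2451
  (v1,v3,v2) [-+-] → (1.11829, 0.8732, 0)–(0.8732, 0.8732, 0.288143)  len=0.3783
  (v3,v0,v4) [+-+] → (0.8732, 0.8732, 0)–(0, 0.8732, 0)  len=0.8732
  (v3,v4,v2) [++-] → (0, 0.8732, 0.7134)–(0.8732, 0.8732, 0.288143)  len=0.9712
  (v4,v0,v5) [+-+] → (0, 0.8732, 0)–(-0.8732, 0.8732, 0)  len=0.8732
  (v4,v5,v2) [++-] → (-0.8732, 0.8732, 0.288143)–(0, 0.8732, 0.7134)  len=0.9712
  (v5,v0,v6) [+--] → (-0.8732, 0.8732, 0)–(-1.11829, 0.8732, 0)  len=0.2451
  (v5,v6,v2) [+--] → (-1.11829, 0.8732, 0)–(-0.8732, 0.8732, 0.288143)  len=0.3783

Chained into 1 loop(s):
  loop 1: 8 segments, perimeter = 4.9356
Total perimeter = 4.936


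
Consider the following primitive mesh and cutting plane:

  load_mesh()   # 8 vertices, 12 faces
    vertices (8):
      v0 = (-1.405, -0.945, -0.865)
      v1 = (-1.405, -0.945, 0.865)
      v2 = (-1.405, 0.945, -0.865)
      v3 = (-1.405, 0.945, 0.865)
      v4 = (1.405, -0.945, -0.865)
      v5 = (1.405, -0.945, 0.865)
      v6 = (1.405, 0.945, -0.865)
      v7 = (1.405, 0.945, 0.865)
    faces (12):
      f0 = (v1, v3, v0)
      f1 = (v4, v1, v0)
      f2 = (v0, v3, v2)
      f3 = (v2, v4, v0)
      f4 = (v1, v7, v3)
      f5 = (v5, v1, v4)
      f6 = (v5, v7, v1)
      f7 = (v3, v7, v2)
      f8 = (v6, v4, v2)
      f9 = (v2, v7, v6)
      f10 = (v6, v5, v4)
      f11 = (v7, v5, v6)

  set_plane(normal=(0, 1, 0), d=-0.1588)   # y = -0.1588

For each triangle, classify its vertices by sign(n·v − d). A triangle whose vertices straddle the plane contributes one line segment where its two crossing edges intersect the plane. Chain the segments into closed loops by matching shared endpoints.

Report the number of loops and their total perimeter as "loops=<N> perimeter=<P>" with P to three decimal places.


Straddling triangles (8 of 12):
  (v1,v3,v0) [-+-] → (-1.405, -0.1588, 0.865)–(-1.405, -0.1588, -0.145357)  len=1.0104
  (v0,v3,v2) [-++] → (-1.405, -0.1588, -0.145357)–(-1.405, -0.1588, -0.865)  len=0.7196
  (v2,v4,v0) [+--] → (0.236099, -0.1588, -0.865)–(-1.405, -0.1588, -0.865)  len=1.6411
  (v1,v7,v3) [-++] → (-0.236099, -0.1588, 0.865)–(-1.405, -0.1588, 0.865)  len=1.1689
  (v5,v7,v1) [-+-] → (1.405, -0.1588, 0.865)–(-0.236099, -0.1588, 0.865)  len=1.6411
  (v6,v4,v2) [+-+] → (1.405, -0.1588, -0.865)–(0.236099, -0.1588, -0.865)  len=1.1689
  (v6,v5,v4) [+--] → (1.405, -0.1588, 0.145357)–(1.405, -0.1588, -0.865)  len=1.0104
  (v7,v5,v6) [+-+] → (1.405, -0.1588, 0.865)–(1.405, -0.1588, 0.145357)  len=0.7196

Chained into 1 loop(s):
  loop 1: 8 segments, perimeter = 9.0800
Total perimeter = 9.080

loops=1 perimeter=9.080


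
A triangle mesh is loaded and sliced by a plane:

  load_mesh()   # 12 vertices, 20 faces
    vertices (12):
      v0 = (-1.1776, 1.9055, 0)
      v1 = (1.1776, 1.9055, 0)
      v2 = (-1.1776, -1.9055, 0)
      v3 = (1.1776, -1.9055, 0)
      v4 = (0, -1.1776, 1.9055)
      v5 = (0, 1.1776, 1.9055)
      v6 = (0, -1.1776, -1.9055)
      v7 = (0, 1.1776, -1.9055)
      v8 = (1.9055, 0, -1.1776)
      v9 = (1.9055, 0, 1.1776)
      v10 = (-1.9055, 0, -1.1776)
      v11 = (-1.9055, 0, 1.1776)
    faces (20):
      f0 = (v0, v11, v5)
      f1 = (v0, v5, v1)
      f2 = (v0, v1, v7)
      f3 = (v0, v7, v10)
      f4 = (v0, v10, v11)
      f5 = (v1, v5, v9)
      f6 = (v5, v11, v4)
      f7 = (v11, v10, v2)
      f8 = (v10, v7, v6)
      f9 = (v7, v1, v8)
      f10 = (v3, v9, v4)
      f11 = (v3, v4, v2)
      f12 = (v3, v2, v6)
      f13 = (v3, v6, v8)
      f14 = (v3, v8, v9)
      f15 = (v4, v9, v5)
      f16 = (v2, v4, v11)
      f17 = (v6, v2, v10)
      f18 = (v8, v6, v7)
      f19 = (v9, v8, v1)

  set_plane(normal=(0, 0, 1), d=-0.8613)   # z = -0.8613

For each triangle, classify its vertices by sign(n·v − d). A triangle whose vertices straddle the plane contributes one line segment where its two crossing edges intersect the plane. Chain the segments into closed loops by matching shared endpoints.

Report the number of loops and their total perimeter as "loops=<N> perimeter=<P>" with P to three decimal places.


loops=1 perimeter=10.795

Straddling triangles (10 of 20):
  (v0,v1,v7) [++-] → (0.645316, 1.57648, -0.8613)–(-0.645316, 1.57648, -0.8613)  len=1.2906
  (v0,v7,v10) [+--] → (-0.645316, 1.57648, -0.8613)–(-1.70999, 0.511812, -0.8613)  len=1.5057
  (v0,v10,v11) [+-+] → (-1.70999, 0.511812, -0.8613)–(-1.9055, 0, -0.8613)  len=0.5479
  (v11,v10,v2) [+-+] → (-1.9055, 0, -0.8613)–(-1.70999, -0.511812, -0.8613)  len=0.5479
  (v7,v1,v8) [-+-] → (0.645316, 1.57648, -0.8613)–(1.70999, 0.511812, -0.8613)  len=1.5057
  (v3,v2,v6) [++-] → (-0.645316, -1.57648, -0.8613)–(0.645316, -1.57648, -0.8613)  len=1.2906
  (v3,v6,v8) [+--] → (0.645316, -1.57648, -0.8613)–(1.70999, -0.511812, -0.8613)  len=1.5057
  (v3,v8,v9) [+-+] → (1.70999, -0.511812, -0.8613)–(1.9055, 0, -0.8613)  len=0.5479
  (v6,v2,v10) [-+-] → (-0.645316, -1.57648, -0.8613)–(-1.70999, -0.511812, -0.8613)  len=1.5057
  (v9,v8,v1) [+-+] → (1.9055, 0, -0.8613)–(1.70999, 0.511812, -0.8613)  len=0.5479

Chained into 1 loop(s):
  loop 1: 10 segments, perimeter = 10.7955
Total perimeter = 10.795


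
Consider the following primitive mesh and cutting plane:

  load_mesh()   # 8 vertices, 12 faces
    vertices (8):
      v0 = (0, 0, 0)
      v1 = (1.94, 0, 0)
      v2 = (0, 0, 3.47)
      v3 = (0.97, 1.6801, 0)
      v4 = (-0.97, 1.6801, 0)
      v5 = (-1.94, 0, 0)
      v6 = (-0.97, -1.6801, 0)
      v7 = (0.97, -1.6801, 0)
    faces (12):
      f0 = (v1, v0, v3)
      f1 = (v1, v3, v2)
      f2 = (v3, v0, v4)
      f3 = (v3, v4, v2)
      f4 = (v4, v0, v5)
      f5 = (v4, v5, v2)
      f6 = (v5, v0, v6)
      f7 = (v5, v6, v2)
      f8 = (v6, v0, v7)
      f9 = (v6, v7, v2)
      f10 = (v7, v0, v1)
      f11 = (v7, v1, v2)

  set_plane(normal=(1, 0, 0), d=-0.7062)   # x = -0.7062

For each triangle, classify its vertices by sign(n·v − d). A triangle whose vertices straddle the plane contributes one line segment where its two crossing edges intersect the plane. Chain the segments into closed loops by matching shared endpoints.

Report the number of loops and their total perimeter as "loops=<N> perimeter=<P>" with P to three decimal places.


loops=1 perimeter=8.974

Straddling triangles (8 of 12):
  (v3,v0,v4) [++-] → (-0.7062, 1.22318, 0)–(-0.7062, 1.6801, 0)  len=0.4569
  (v3,v4,v2) [+-+] → (-0.7062, 1.6801, 0)–(-0.7062, 1.22318, 0.943697)  len=1.0485
  (v4,v0,v5) [-+-] → (-0.7062, 1.22318, 0)–(-0.7062, 0, 0)  len=1.2232
  (v4,v5,v2) [--+] → (-0.7062, 0, 2.20685)–(-0.7062, 1.22318, 0.943697)  len=1.7583
  (v5,v0,v6) [-+-] → (-0.7062, 0, 0)–(-0.7062, -1.22318, 0)  len=1.2232
  (v5,v6,v2) [--+] → (-0.7062, -1.22318, 0.943697)–(-0.7062, 0, 2.20685)  len=1.7583
  (v6,v0,v7) [-++] → (-0.7062, -1.22318, 0)–(-0.7062, -1.6801, 0)  len=0.4569
  (v6,v7,v2) [-++] → (-0.7062, -1.6801, 0)–(-0.7062, -1.22318, 0.943697)  len=1.0485

Chained into 1 loop(s):
  loop 1: 8 segments, perimeter = 8.9738
Total perimeter = 8.974


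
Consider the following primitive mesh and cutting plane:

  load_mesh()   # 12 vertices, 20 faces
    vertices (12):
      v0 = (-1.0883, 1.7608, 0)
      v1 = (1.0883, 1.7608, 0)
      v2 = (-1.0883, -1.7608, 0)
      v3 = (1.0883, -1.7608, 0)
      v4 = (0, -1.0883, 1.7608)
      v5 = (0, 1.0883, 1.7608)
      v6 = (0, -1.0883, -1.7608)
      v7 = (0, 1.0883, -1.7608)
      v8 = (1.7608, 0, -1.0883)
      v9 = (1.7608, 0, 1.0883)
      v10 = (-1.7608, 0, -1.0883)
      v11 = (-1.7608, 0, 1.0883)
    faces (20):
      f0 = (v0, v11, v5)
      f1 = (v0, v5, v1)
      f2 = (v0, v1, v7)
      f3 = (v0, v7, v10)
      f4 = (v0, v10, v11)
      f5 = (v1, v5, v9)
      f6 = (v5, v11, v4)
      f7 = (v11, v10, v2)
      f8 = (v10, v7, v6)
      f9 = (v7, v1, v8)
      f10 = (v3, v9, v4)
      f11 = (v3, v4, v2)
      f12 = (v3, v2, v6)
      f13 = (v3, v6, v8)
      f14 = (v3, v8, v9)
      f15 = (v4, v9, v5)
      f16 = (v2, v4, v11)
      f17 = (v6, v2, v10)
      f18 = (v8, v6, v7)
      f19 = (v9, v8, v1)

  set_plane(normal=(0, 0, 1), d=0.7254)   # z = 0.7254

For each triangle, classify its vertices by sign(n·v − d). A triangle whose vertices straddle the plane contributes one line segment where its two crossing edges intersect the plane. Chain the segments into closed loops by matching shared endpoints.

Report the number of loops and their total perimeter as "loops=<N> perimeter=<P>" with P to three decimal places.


Straddling triangles (10 of 20):
  (v0,v11,v5) [-++] → (-1.53655, 0.587149, 0.7254)–(-0.639951, 1.48375, 0.7254)  len=1.2680
  (v0,v5,v1) [-+-] → (-0.639951, 1.48375, 0.7254)–(0.639951, 1.48375, 0.7254)  len=1.2799
  (v0,v10,v11) [--+] → (-1.7608, 0, 0.7254)–(-1.53655, 0.587149, 0.7254)  len=0.6285
  (v1,v5,v9) [-++] → (0.639951, 1.48375, 0.7254)–(1.53655, 0.587149, 0.7254)  len=1.2680
  (v11,v10,v2) [+--] → (-1.7608, 0, 0.7254)–(-1.53655, -0.587149, 0.7254)  len=0.6285
  (v3,v9,v4) [-++] → (1.53655, -0.587149, 0.7254)–(0.639951, -1.48375, 0.7254)  len=1.2680
  (v3,v4,v2) [-+-] → (0.639951, -1.48375, 0.7254)–(-0.639951, -1.48375, 0.7254)  len=1.2799
  (v3,v8,v9) [--+] → (1.7608, 0, 0.7254)–(1.53655, -0.587149, 0.7254)  len=0.6285
  (v2,v4,v11) [-++] → (-0.639951, -1.48375, 0.7254)–(-1.53655, -0.587149, 0.7254)  len=1.2680
  (v9,v8,v1) [+--] → (1.7608, 0, 0.7254)–(1.53655, 0.587149, 0.7254)  len=0.6285

Chained into 1 loop(s):
  loop 1: 10 segments, perimeter = 10.1458
Total perimeter = 10.146

loops=1 perimeter=10.146
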